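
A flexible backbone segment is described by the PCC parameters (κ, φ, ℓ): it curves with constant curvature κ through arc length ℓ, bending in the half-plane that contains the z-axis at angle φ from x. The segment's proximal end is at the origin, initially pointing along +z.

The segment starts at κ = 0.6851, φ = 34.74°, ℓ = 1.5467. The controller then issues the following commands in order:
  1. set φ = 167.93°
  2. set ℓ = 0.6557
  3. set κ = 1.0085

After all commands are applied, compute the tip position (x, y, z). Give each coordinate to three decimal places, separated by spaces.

-0.204 0.044 0.609

initial: κ=0.6851, φ=34.74°, ℓ=1.5467
cmd 1: set φ=167.93° → (κ,φ,ℓ)=(0.6851,167.93°,1.5467) → tip=(-0.7291,0.1559,1.2731)
cmd 2: set ℓ=0.6557 → (κ,φ,ℓ)=(0.6851,167.93°,0.6557) → tip=(-0.1416,0.0303,0.6339)
cmd 3: set κ=1.0085 → (κ,φ,ℓ)=(1.0085,167.93°,0.6557) → tip=(-0.2044,0.0437,0.6089)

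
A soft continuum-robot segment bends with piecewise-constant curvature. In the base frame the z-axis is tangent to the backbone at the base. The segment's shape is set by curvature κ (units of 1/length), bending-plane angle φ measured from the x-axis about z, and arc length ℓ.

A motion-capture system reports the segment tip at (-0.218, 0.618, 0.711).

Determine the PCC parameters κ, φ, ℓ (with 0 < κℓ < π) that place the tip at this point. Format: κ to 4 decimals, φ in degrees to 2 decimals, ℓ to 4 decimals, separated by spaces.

ρ = √(x²+y²) = √(-0.218² + 0.618²) = 0.65532
φ = atan2(y, x) mod 360° = atan2(0.618, -0.218) = 109.4303°
|p|² = ρ² + z² = 0.65532² + 0.711² = 0.93497
κ = 2ρ / |p|² = 2×0.65532 / 0.93497 = 1.40181
θ = 2·atan2(ρ, z) = 2·atan2(0.65532, 0.711) = 1.48934 rad
ℓ = θ/κ = 1.48934/1.40181 = 1.06244

1.4018 109.43 1.0624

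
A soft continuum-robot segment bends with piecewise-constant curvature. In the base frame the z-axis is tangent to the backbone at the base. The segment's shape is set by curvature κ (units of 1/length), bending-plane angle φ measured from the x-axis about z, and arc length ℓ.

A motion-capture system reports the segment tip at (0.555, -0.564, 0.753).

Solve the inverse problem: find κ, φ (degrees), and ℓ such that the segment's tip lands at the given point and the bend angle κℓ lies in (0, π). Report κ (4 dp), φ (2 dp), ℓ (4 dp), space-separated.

1.3264 314.54 1.2216

ρ = √(x²+y²) = √(0.555² + -0.564²) = 0.79128
φ = atan2(y, x) mod 360° = atan2(-0.564, 0.555) = 314.5392°
|p|² = ρ² + z² = 0.79128² + 0.753² = 1.19313
κ = 2ρ / |p|² = 2×0.79128 / 1.19313 = 1.32639
θ = 2·atan2(ρ, z) = 2·atan2(0.79128, 0.753) = 1.62036 rad
ℓ = θ/κ = 1.62036/1.32639 = 1.22163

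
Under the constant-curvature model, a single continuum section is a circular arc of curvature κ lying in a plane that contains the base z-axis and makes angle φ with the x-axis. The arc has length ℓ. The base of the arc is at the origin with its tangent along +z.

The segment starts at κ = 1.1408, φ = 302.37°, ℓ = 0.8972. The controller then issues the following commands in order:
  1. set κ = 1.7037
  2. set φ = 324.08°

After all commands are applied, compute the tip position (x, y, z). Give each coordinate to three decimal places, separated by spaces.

initial: κ=1.1408, φ=302.37°, ℓ=0.8972
cmd 1: set κ=1.7037 → (κ,φ,ℓ)=(1.7037,302.37°,0.8972) → tip=(0.3010,-0.4748,0.5864)
cmd 2: set φ=324.08° → (κ,φ,ℓ)=(1.7037,324.08°,0.8972) → tip=(0.4553,-0.3298,0.5864)

0.455 -0.330 0.586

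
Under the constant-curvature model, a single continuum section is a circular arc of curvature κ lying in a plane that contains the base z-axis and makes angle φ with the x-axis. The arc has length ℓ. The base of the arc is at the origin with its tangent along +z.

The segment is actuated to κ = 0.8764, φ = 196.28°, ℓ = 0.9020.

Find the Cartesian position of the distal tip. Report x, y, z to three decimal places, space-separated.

θ = κ·ℓ = 0.8764 × 0.9020 = 0.79051 rad
ρ = (1 − cos θ)/κ = (1 − 0.70348)/0.8764 = 0.33834
z = sin θ / κ = 0.71071/0.8764 = 0.81095
x = ρ cos φ = 0.33834 × cos(196.28°) = -0.32477
y = ρ sin φ = 0.33834 × sin(196.28°) = -0.09485

-0.325 -0.095 0.811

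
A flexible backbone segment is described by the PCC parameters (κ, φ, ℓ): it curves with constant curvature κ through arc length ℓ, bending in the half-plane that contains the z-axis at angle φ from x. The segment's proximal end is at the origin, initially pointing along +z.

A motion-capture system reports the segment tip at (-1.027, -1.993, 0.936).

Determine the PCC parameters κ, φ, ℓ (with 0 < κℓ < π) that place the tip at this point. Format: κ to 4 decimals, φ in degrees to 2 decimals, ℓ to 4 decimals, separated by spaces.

0.7596 242.74 3.0944

ρ = √(x²+y²) = √(-1.027² + -1.993²) = 2.24205
φ = atan2(y, x) mod 360° = atan2(-1.993, -1.027) = 242.7378°
|p|² = ρ² + z² = 2.24205² + 0.936² = 5.90287
κ = 2ρ / |p|² = 2×2.24205 / 5.90287 = 0.75965
θ = 2·atan2(ρ, z) = 2·atan2(2.24205, 0.936) = 2.35063 rad
ℓ = θ/κ = 2.35063/0.75965 = 3.09438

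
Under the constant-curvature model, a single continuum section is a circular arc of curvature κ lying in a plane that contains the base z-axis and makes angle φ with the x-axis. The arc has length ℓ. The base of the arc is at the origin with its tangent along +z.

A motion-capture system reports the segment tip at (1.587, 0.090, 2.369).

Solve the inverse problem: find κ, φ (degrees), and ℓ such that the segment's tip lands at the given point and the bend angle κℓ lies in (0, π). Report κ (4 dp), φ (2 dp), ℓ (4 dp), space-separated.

0.3906 3.25 3.0260

ρ = √(x²+y²) = √(1.587² + 0.090²) = 1.58955
φ = atan2(y, x) mod 360° = atan2(0.090, 1.587) = 3.2458°
|p|² = ρ² + z² = 1.58955² + 2.369² = 8.13883
κ = 2ρ / |p|² = 2×1.58955 / 8.13883 = 0.39061
θ = 2·atan2(ρ, z) = 2·atan2(1.58955, 2.369) = 1.18196 rad
ℓ = θ/κ = 1.18196/0.39061 = 3.02595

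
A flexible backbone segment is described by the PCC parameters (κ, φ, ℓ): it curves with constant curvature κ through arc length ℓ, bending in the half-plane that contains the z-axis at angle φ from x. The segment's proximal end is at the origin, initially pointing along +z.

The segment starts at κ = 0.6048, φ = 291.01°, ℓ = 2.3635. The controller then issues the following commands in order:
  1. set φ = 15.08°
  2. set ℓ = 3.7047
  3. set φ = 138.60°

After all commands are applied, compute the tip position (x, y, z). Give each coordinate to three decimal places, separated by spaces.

initial: κ=0.6048, φ=291.01°, ℓ=2.3635
cmd 1: set φ=15.08° → (κ,φ,ℓ)=(0.6048,15.08°,2.3635) → tip=(1.3716,0.3696,1.6369)
cmd 2: set ℓ=3.7047 → (κ,φ,ℓ)=(0.6048,15.08°,3.7047) → tip=(2.5877,0.6972,1.2962)
cmd 3: set φ=138.60° → (κ,φ,ℓ)=(0.6048,138.60°,3.7047) → tip=(-2.0103,1.7723,1.2962)

-2.010 1.772 1.296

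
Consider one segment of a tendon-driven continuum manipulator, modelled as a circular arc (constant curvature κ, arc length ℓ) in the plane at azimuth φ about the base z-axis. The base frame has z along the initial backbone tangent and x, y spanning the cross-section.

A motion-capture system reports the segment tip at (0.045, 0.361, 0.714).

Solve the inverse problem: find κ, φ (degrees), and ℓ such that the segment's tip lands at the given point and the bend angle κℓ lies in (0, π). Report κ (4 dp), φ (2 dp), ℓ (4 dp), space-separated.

1.1331 82.89 0.8318

ρ = √(x²+y²) = √(0.045² + 0.361²) = 0.36379
φ = atan2(y, x) mod 360° = atan2(0.361, 0.045) = 82.8945°
|p|² = ρ² + z² = 0.36379² + 0.714² = 0.64214
κ = 2ρ / |p|² = 2×0.36379 / 0.64214 = 1.13306
θ = 2·atan2(ρ, z) = 2·atan2(0.36379, 0.714) = 0.94246 rad
ℓ = θ/κ = 0.94246/1.13306 = 0.83178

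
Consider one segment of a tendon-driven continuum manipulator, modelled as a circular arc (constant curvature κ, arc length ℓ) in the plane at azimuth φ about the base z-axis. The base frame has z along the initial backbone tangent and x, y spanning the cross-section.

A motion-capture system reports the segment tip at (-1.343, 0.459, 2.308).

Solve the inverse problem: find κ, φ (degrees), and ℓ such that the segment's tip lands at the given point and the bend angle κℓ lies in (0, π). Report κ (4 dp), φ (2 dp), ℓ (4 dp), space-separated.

ρ = √(x²+y²) = √(-1.343² + 0.459²) = 1.41927
φ = atan2(y, x) mod 360° = atan2(0.459, -1.343) = 161.1310°
|p|² = ρ² + z² = 1.41927² + 2.308² = 7.34119
κ = 2ρ / |p|² = 2×1.41927 / 7.34119 = 0.38666
θ = 2·atan2(ρ, z) = 2·atan2(1.41927, 2.308) = 1.10266 rad
ℓ = θ/κ = 1.10266/0.38666 = 2.85176

0.3867 161.13 2.8518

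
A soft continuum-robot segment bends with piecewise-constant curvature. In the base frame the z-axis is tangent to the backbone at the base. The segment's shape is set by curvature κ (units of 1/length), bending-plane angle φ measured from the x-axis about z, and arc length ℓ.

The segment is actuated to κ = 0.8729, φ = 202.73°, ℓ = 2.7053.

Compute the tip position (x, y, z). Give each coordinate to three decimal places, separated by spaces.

θ = κ·ℓ = 0.8729 × 2.7053 = 2.36146 rad
ρ = (1 − cos θ)/κ = (1 − -0.71082)/0.8729 = 1.95992
z = sin θ / κ = 0.70338/0.8729 = 0.80579
x = ρ cos φ = 1.95992 × cos(202.73°) = -1.80771
y = ρ sin φ = 1.95992 × sin(202.73°) = -0.75729

-1.808 -0.757 0.806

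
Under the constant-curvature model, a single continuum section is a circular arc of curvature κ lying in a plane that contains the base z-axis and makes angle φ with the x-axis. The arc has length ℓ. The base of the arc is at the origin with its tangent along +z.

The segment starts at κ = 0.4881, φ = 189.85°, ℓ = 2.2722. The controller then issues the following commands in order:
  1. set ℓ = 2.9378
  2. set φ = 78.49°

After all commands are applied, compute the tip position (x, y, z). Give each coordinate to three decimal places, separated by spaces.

initial: κ=0.4881, φ=189.85°, ℓ=2.2722
cmd 1: set ℓ=2.9378 → (κ,φ,ℓ)=(0.4881,189.85°,2.9378) → tip=(-1.7432,-0.3027,2.0296)
cmd 2: set φ=78.49° → (κ,φ,ℓ)=(0.4881,78.49°,2.9378) → tip=(0.3530,1.7337,2.0296)

0.353 1.734 2.030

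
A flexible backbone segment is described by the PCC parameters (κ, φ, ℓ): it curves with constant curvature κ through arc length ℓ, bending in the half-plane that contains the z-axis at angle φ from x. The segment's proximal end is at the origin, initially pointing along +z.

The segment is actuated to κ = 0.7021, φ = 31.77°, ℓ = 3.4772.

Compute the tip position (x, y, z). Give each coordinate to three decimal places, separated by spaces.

θ = κ·ℓ = 0.7021 × 3.4772 = 2.44134 rad
ρ = (1 − cos θ)/κ = (1 − -0.76468)/0.7021 = 2.51343
z = sin θ / κ = 0.64441/0.7021 = 0.91783
x = ρ cos φ = 2.51343 × cos(31.77°) = 2.13684
y = ρ sin φ = 2.51343 × sin(31.77°) = 1.32335

2.137 1.323 0.918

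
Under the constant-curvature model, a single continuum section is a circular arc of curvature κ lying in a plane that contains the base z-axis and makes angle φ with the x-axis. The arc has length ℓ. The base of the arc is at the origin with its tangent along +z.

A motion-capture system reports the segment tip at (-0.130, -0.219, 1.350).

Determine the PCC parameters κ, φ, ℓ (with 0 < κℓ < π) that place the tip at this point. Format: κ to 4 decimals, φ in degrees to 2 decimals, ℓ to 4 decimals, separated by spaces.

ρ = √(x²+y²) = √(-0.130² + -0.219²) = 0.25468
φ = atan2(y, x) mod 360° = atan2(-0.219, -0.130) = 239.3063°
|p|² = ρ² + z² = 0.25468² + 1.350² = 1.88736
κ = 2ρ / |p|² = 2×0.25468 / 1.88736 = 0.26988
θ = 2·atan2(ρ, z) = 2·atan2(0.25468, 1.350) = 0.37292 rad
ℓ = θ/κ = 0.37292/0.26988 = 1.38181

0.2699 239.31 1.3818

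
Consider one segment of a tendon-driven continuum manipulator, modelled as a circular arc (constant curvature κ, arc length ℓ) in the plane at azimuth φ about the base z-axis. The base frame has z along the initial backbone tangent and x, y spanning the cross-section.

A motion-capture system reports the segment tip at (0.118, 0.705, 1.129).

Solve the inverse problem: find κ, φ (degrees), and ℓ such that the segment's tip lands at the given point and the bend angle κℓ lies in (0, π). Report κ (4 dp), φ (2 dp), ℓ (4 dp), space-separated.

0.8006 80.50 1.4099

ρ = √(x²+y²) = √(0.118² + 0.705²) = 0.71481
φ = atan2(y, x) mod 360° = atan2(0.705, 0.118) = 80.4981°
|p|² = ρ² + z² = 0.71481² + 1.129² = 1.78559
κ = 2ρ / |p|² = 2×0.71481 / 1.78559 = 0.80064
θ = 2·atan2(ρ, z) = 2·atan2(0.71481, 1.129) = 1.12885 rad
ℓ = θ/κ = 1.12885/0.80064 = 1.40994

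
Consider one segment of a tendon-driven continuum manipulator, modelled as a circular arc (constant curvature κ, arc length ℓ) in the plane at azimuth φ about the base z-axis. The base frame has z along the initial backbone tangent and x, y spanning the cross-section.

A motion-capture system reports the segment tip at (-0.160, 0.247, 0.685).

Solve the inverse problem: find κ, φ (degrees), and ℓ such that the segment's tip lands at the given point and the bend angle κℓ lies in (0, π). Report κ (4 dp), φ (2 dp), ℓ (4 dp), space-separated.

ρ = √(x²+y²) = √(-0.160² + 0.247²) = 0.29429
φ = atan2(y, x) mod 360° = atan2(0.247, -0.160) = 122.9341°
|p|² = ρ² + z² = 0.29429² + 0.685² = 0.55583
κ = 2ρ / |p|² = 2×0.29429 / 0.55583 = 1.05893
θ = 2·atan2(ρ, z) = 2·atan2(0.29429, 0.685) = 0.81157 rad
ℓ = θ/κ = 0.81157/1.05893 = 0.76640

1.0589 122.93 0.7664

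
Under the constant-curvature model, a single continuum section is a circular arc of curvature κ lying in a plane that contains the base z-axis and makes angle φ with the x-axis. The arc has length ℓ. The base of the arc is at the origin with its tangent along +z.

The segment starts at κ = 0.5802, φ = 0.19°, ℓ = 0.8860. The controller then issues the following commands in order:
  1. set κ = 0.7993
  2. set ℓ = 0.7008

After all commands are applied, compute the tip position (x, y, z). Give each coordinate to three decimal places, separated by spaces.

0.191 0.001 0.665

initial: κ=0.5802, φ=0.19°, ℓ=0.8860
cmd 1: set κ=0.7993 → (κ,φ,ℓ)=(0.7993,0.19°,0.8860) → tip=(0.3008,0.0010,0.8138)
cmd 2: set ℓ=0.7008 → (κ,φ,ℓ)=(0.7993,0.19°,0.7008) → tip=(0.1912,0.0006,0.6647)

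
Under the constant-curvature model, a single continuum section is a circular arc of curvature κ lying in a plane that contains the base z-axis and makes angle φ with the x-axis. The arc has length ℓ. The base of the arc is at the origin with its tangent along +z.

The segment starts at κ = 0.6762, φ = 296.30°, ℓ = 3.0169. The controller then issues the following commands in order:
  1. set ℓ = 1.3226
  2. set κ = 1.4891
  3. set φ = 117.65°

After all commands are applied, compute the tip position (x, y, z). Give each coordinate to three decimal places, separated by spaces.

initial: κ=0.6762, φ=296.30°, ℓ=3.0169
cmd 1: set ℓ=1.3226 → (κ,φ,ℓ)=(0.6762,296.30°,1.3226) → tip=(0.2450,-0.4958,1.1532)
cmd 2: set κ=1.4891 → (κ,φ,ℓ)=(1.4891,296.30°,1.3226) → tip=(0.4131,-0.8357,0.6189)
cmd 3: set φ=117.65° → (κ,φ,ℓ)=(1.4891,117.65°,1.3226) → tip=(-0.4326,0.8258,0.6189)

-0.433 0.826 0.619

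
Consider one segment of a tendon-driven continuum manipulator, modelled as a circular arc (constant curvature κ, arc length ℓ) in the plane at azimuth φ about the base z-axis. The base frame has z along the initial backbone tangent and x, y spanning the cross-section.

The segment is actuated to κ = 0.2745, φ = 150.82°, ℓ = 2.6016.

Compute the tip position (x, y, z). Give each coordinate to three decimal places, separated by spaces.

-0.777 0.434 2.386

θ = κ·ℓ = 0.2745 × 2.6016 = 0.71414 rad
ρ = (1 − cos θ)/κ = (1 − 0.75566)/0.2745 = 0.89014
z = sin θ / κ = 0.65497/0.2745 = 2.38604
x = ρ cos φ = 0.89014 × cos(150.82°) = -0.77717
y = ρ sin φ = 0.89014 × sin(150.82°) = 0.43399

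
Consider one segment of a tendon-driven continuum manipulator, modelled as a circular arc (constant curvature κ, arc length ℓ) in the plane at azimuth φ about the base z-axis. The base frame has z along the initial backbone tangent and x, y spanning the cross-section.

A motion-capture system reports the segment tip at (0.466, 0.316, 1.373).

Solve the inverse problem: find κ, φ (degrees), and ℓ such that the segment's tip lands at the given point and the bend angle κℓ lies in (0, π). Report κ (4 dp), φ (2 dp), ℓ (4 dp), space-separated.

ρ = √(x²+y²) = √(0.466² + 0.316²) = 0.56304
φ = atan2(y, x) mod 360° = atan2(0.316, 0.466) = 34.1417°
|p|² = ρ² + z² = 0.56304² + 1.373² = 2.20214
κ = 2ρ / |p|² = 2×0.56304 / 2.20214 = 0.51136
θ = 2·atan2(ρ, z) = 2·atan2(0.56304, 1.373) = 0.77833 rad
ℓ = θ/κ = 0.77833/0.51136 = 1.52209

0.5114 34.14 1.5221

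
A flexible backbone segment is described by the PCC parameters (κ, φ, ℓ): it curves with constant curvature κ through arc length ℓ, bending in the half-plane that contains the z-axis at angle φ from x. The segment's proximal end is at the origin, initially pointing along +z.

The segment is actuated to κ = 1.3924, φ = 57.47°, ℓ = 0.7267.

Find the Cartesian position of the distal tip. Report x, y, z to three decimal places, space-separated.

0.181 0.284 0.609

θ = κ·ℓ = 1.3924 × 0.7267 = 1.01186 rad
ρ = (1 − cos θ)/κ = (1 − 0.53029)/1.3924 = 0.33734
z = sin θ / κ = 0.84782/1.3924 = 0.60889
x = ρ cos φ = 0.33734 × cos(57.47°) = 0.18140
y = ρ sin φ = 0.33734 × sin(57.47°) = 0.28442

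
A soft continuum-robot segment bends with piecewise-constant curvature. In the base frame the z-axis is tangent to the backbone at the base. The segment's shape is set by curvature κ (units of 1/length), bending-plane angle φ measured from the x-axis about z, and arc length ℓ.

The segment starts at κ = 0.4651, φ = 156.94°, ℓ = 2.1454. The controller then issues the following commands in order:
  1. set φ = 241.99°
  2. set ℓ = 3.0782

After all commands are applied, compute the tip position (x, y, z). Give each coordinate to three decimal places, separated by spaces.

initial: κ=0.4651, φ=156.94°, ℓ=2.1454
cmd 1: set φ=241.99° → (κ,φ,ℓ)=(0.4651,241.99°,2.1454) → tip=(-0.4623,-0.8691,1.8067)
cmd 2: set ℓ=3.0782 → (κ,φ,ℓ)=(0.4651,241.99°,3.0782) → tip=(-0.8697,-1.6350,2.1293)

-0.870 -1.635 2.129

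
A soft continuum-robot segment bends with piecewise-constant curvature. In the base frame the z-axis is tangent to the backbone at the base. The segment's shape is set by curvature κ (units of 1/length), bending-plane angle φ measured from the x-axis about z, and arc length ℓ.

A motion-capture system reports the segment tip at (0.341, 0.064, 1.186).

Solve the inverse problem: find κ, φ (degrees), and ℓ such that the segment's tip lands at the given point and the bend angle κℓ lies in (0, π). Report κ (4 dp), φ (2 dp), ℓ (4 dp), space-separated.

ρ = √(x²+y²) = √(0.341² + 0.064²) = 0.34695
φ = atan2(y, x) mod 360° = atan2(0.064, 0.341) = 10.6298°
|p|² = ρ² + z² = 0.34695² + 1.186² = 1.52697
κ = 2ρ / |p|² = 2×0.34695 / 1.52697 = 0.45443
θ = 2·atan2(ρ, z) = 2·atan2(0.34695, 1.186) = 0.56920 rad
ℓ = θ/κ = 0.56920/0.45443 = 1.25255

0.4544 10.63 1.2525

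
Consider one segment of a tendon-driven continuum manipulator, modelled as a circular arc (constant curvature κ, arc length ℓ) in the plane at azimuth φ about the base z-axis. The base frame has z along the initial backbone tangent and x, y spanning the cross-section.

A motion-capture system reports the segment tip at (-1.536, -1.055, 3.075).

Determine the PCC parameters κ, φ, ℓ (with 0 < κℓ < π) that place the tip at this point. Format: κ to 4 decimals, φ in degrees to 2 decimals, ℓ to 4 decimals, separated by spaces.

ρ = √(x²+y²) = √(-1.536² + -1.055²) = 1.86342
φ = atan2(y, x) mod 360° = atan2(-1.055, -1.536) = 214.4832°
|p|² = ρ² + z² = 1.86342² + 3.075² = 12.92795
κ = 2ρ / |p|² = 2×1.86342 / 12.92795 = 0.28828
θ = 2·atan2(ρ, z) = 2·atan2(1.86342, 3.075) = 1.08962 rad
ℓ = θ/κ = 1.08962/0.28828 = 3.77978

0.2883 214.48 3.7798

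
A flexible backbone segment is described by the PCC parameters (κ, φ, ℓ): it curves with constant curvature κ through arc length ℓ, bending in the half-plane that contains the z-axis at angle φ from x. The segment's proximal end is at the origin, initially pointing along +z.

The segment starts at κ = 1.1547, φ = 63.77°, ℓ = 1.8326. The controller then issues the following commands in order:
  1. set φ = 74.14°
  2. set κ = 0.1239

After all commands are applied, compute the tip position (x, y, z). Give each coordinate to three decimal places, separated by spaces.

initial: κ=1.1547, φ=63.77°, ℓ=1.8326
cmd 1: set φ=74.14° → (κ,φ,ℓ)=(1.1547,74.14°,1.8326) → tip=(0.3594,1.2651,0.7404)
cmd 2: set κ=0.1239 → (κ,φ,ℓ)=(0.1239,74.14°,1.8326) → tip=(0.0566,0.1993,1.8169)

0.057 0.199 1.817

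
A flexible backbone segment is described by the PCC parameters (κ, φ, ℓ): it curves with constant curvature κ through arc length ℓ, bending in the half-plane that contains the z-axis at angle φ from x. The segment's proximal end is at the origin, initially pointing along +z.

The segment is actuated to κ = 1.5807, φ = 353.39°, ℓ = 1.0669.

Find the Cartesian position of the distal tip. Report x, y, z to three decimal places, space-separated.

θ = κ·ℓ = 1.5807 × 1.0669 = 1.68645 rad
ρ = (1 − cos θ)/κ = (1 − -0.11539)/1.5807 = 0.70563
z = sin θ / κ = 0.99332/1.5807 = 0.62840
x = ρ cos φ = 0.70563 × cos(353.39°) = 0.70094
y = ρ sin φ = 0.70563 × sin(353.39°) = -0.08123

0.701 -0.081 0.628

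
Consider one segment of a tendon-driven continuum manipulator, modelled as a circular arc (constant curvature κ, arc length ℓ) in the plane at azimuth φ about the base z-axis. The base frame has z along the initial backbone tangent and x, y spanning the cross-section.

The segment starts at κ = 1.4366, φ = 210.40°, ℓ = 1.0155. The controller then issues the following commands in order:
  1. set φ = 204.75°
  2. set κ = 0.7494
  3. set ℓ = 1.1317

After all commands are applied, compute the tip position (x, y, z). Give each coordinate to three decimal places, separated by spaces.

-0.410 -0.189 1.001

initial: κ=1.4366, φ=210.40°, ℓ=1.0155
cmd 1: set φ=204.75° → (κ,φ,ℓ)=(1.4366,204.75°,1.0155) → tip=(-0.5615,-0.2589,0.6917)
cmd 2: set κ=0.7494 → (κ,φ,ℓ)=(0.7494,204.75°,1.0155) → tip=(-0.3343,-0.1541,0.9203)
cmd 3: set ℓ=1.1317 → (κ,φ,ℓ)=(0.7494,204.75°,1.1317) → tip=(-0.4103,-0.1892,1.0008)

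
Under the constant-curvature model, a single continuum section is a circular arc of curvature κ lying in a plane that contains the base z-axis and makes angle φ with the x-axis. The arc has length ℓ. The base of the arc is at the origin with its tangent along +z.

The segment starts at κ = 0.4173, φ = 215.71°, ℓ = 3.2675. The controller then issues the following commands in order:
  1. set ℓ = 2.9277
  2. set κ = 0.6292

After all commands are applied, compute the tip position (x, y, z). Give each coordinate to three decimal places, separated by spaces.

-1.636 -1.176 1.531

initial: κ=0.4173, φ=215.71°, ℓ=3.2675
cmd 1: set ℓ=2.9277 → (κ,φ,ℓ)=(0.4173,215.71°,2.9277) → tip=(-1.2803,-0.9203,2.2518)
cmd 2: set κ=0.6292 → (κ,φ,ℓ)=(0.6292,215.71°,2.9277) → tip=(-1.6363,-1.1763,1.5312)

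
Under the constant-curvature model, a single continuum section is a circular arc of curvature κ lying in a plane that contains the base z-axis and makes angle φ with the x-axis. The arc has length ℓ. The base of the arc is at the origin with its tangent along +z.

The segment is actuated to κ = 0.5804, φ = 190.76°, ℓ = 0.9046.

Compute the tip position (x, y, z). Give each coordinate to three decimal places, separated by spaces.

θ = κ·ℓ = 0.5804 × 0.9046 = 0.52503 rad
ρ = (1 − cos θ)/κ = (1 − 0.86531)/0.5804 = 0.23207
z = sin θ / κ = 0.50124/0.5804 = 0.86361
x = ρ cos φ = 0.23207 × cos(190.76°) = -0.22799
y = ρ sin φ = 0.23207 × sin(190.76°) = -0.04333

-0.228 -0.043 0.864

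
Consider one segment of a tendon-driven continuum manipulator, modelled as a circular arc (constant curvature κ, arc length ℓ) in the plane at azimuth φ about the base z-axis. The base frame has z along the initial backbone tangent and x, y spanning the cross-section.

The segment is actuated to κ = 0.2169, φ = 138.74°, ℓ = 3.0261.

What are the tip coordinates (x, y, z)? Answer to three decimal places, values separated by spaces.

-0.720 0.632 2.813

θ = κ·ℓ = 0.2169 × 3.0261 = 0.65636 rad
ρ = (1 − cos θ)/κ = (1 − 0.79222)/0.2169 = 0.95796
z = sin θ / κ = 0.61024/0.2169 = 2.81345
x = ρ cos φ = 0.95796 × cos(138.74°) = -0.72012
y = ρ sin φ = 0.95796 × sin(138.74°) = 0.63175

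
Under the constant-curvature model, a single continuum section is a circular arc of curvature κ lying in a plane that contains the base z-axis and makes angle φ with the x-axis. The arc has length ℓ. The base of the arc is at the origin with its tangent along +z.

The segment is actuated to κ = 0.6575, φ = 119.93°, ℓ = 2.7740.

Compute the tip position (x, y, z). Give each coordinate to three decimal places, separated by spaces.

-0.949 1.648 1.472

θ = κ·ℓ = 0.6575 × 2.7740 = 1.82390 rad
ρ = (1 − cos θ)/κ = (1 − -0.25041)/0.6575 = 1.90177
z = sin θ / κ = 0.96814/0.6575 = 1.47245
x = ρ cos φ = 1.90177 × cos(119.93°) = -0.94887
y = ρ sin φ = 1.90177 × sin(119.93°) = 1.64814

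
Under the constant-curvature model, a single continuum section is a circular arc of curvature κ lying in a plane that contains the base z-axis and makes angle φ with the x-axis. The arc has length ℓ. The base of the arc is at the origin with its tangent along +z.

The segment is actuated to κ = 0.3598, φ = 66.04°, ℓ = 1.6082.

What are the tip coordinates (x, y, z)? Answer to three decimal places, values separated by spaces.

0.184 0.413 1.520

θ = κ·ℓ = 0.3598 × 1.6082 = 0.57863 rad
ρ = (1 − cos θ)/κ = (1 − 0.83721)/0.3598 = 0.45244
z = sin θ / κ = 0.54688/0.3598 = 1.51995
x = ρ cos φ = 0.45244 × cos(66.04°) = 0.18373
y = ρ sin φ = 0.45244 × sin(66.04°) = 0.41345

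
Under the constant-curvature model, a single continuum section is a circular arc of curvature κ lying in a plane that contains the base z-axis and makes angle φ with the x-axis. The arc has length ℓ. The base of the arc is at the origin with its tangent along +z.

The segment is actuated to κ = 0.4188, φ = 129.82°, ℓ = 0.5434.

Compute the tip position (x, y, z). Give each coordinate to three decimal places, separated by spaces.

-0.039 0.047 0.539

θ = κ·ℓ = 0.4188 × 0.5434 = 0.22758 rad
ρ = (1 − cos θ)/κ = (1 − 0.97422)/0.4188 = 0.06157
z = sin θ / κ = 0.22562/0.4188 = 0.53872
x = ρ cos φ = 0.06157 × cos(129.82°) = -0.03943
y = ρ sin φ = 0.06157 × sin(129.82°) = 0.04729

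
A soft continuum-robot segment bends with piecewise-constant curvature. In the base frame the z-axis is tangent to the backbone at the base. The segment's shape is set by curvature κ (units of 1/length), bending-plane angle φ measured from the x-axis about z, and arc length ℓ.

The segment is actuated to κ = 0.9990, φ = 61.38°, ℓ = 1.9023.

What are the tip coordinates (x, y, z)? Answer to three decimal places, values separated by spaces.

θ = κ·ℓ = 0.9990 × 1.9023 = 1.90040 rad
ρ = (1 − cos θ)/κ = (1 − -0.32367)/0.9990 = 1.32499
z = sin θ / κ = 0.94617/0.9990 = 0.94712
x = ρ cos φ = 1.32499 × cos(61.38°) = 0.63467
y = ρ sin φ = 1.32499 × sin(61.38°) = 1.16310

0.635 1.163 0.947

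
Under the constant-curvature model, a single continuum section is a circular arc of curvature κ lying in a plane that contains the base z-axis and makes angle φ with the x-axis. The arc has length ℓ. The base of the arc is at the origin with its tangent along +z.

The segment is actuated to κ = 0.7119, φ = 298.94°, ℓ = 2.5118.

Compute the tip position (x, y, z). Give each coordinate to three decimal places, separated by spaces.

θ = κ·ℓ = 0.7119 × 2.5118 = 1.78815 rad
ρ = (1 − cos θ)/κ = (1 − -0.21565)/0.7119 = 1.70761
z = sin θ / κ = 0.97647/0.7119 = 1.37164
x = ρ cos φ = 1.70761 × cos(298.94°) = 0.82630
y = ρ sin φ = 1.70761 × sin(298.94°) = -1.49437

0.826 -1.494 1.372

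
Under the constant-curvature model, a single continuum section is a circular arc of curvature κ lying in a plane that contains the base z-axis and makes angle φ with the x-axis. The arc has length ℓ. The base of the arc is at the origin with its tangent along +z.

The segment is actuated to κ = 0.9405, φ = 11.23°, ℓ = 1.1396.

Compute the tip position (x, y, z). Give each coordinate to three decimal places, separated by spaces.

0.544 0.108 0.934

θ = κ·ℓ = 0.9405 × 1.1396 = 1.07179 rad
ρ = (1 − cos θ)/κ = (1 − 0.47855)/0.9405 = 0.55444
z = sin θ / κ = 0.87806/0.9405 = 0.93361
x = ρ cos φ = 0.55444 × cos(11.23°) = 0.54382
y = ρ sin φ = 0.55444 × sin(11.23°) = 0.10798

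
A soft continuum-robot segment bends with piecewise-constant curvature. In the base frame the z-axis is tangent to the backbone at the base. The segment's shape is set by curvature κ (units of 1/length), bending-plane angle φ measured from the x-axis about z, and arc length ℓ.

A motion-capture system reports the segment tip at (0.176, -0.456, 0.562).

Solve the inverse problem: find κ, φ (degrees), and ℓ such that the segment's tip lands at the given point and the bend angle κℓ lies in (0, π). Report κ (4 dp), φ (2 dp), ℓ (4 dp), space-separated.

ρ = √(x²+y²) = √(0.176² + -0.456²) = 0.48879
φ = atan2(y, x) mod 360° = atan2(-0.456, 0.176) = 291.1048°
|p|² = ρ² + z² = 0.48879² + 0.562² = 0.55476
κ = 2ρ / |p|² = 2×0.48879 / 0.55476 = 1.76217
θ = 2·atan2(ρ, z) = 2·atan2(0.48879, 0.562) = 1.43167 rad
ℓ = θ/κ = 1.43167/1.76217 = 0.81245

1.7622 291.10 0.8124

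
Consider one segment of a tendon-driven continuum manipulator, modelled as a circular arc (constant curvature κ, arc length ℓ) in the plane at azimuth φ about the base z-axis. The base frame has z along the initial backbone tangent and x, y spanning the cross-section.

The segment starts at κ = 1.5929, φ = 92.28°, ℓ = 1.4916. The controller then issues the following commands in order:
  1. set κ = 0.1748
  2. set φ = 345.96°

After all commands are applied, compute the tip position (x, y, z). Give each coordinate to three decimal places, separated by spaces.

initial: κ=1.5929, φ=92.28°, ℓ=1.4916
cmd 1: set κ=0.1748 → (κ,φ,ℓ)=(0.1748,92.28°,1.4916) → tip=(-0.0077,0.1932,1.4748)
cmd 2: set φ=345.96° → (κ,φ,ℓ)=(0.1748,345.96°,1.4916) → tip=(0.1876,-0.0469,1.4748)

0.188 -0.047 1.475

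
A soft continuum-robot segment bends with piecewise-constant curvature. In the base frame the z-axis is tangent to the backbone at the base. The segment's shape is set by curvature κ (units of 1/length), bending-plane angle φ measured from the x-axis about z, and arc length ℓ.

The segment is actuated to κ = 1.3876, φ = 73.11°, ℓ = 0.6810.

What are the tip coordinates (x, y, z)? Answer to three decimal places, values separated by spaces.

θ = κ·ℓ = 1.3876 × 0.6810 = 0.94496 rad
ρ = (1 − cos θ)/κ = (1 − 0.58578)/1.3876 = 0.29852
z = sin θ / κ = 0.81047/1.3876 = 0.58408
x = ρ cos φ = 0.29852 × cos(73.11°) = 0.08673
y = ρ sin φ = 0.29852 × sin(73.11°) = 0.28564

0.087 0.286 0.584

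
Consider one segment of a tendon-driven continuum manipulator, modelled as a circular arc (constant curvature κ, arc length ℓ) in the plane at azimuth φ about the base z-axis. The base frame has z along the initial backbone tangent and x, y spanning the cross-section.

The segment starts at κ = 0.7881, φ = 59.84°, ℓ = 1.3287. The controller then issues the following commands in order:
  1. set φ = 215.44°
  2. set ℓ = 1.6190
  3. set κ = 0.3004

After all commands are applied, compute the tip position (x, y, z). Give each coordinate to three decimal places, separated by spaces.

-0.314 -0.224 1.556

initial: κ=0.7881, φ=59.84°, ℓ=1.3287
cmd 1: set φ=215.44° → (κ,φ,ℓ)=(0.7881,215.44°,1.3287) → tip=(-0.5168,-0.3678,1.0988)
cmd 2: set ℓ=1.6190 → (κ,φ,ℓ)=(0.7881,215.44°,1.6190) → tip=(-0.7334,-0.5219,1.2141)
cmd 3: set κ=0.3004 → (κ,φ,ℓ)=(0.3004,215.44°,1.6190) → tip=(-0.3145,-0.2238,1.5559)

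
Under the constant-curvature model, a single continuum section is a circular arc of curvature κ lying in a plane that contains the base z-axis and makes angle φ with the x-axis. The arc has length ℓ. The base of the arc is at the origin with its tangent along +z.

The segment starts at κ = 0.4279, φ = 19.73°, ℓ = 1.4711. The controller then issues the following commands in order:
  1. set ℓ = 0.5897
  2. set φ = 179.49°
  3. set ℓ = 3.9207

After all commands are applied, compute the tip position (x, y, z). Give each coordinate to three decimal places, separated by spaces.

-2.586 0.023 2.324

initial: κ=0.4279, φ=19.73°, ℓ=1.4711
cmd 1: set ℓ=0.5897 → (κ,φ,ℓ)=(0.4279,19.73°,0.5897) → tip=(0.0697,0.0250,0.5835)
cmd 2: set φ=179.49° → (κ,φ,ℓ)=(0.4279,179.49°,0.5897) → tip=(-0.0740,0.0007,0.5835)
cmd 3: set ℓ=3.9207 → (κ,φ,ℓ)=(0.4279,179.49°,3.9207) → tip=(-2.5862,0.0230,2.3237)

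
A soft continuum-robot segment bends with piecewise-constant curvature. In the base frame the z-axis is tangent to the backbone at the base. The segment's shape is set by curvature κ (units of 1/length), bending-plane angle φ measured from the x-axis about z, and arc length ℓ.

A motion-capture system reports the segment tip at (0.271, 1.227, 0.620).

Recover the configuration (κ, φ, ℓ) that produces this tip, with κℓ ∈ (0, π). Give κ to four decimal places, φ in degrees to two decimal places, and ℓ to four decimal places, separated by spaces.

ρ = √(x²+y²) = √(0.271² + 1.227²) = 1.25657
φ = atan2(y, x) mod 360° = atan2(1.227, 0.271) = 77.5454°
|p|² = ρ² + z² = 1.25657² + 0.620² = 1.96337
κ = 2ρ / |p|² = 2×1.25657 / 1.96337 = 1.28001
θ = 2·atan2(ρ, z) = 2·atan2(1.25657, 0.620) = 2.22488 rad
ℓ = θ/κ = 2.22488/1.28001 = 1.73816

1.2800 77.55 1.7382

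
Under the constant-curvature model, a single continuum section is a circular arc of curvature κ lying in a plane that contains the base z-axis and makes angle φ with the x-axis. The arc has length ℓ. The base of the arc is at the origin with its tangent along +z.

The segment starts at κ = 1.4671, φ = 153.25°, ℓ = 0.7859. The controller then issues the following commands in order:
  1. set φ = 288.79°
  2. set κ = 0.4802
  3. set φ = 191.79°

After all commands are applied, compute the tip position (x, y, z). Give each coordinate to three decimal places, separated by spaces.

initial: κ=1.4671, φ=153.25°, ℓ=0.7859
cmd 1: set φ=288.79° → (κ,φ,ℓ)=(1.4671,288.79°,0.7859) → tip=(0.1305,-0.3835,0.6230)
cmd 2: set κ=0.4802 → (κ,φ,ℓ)=(0.4802,288.79°,0.7859) → tip=(0.0472,-0.1387,0.7674)
cmd 3: set φ=191.79° → (κ,φ,ℓ)=(0.4802,191.79°,0.7859) → tip=(-0.1435,-0.0299,0.7674)

-0.143 -0.030 0.767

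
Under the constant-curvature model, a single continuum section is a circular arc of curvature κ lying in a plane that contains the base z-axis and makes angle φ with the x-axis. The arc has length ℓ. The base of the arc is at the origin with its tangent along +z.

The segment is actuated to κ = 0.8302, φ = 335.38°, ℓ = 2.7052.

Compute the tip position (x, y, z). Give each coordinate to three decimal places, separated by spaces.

θ = κ·ℓ = 0.8302 × 2.7052 = 2.24586 rad
ρ = (1 − cos θ)/κ = (1 − -0.62494)/0.8302 = 1.95729
z = sin θ / κ = 0.78067/0.8302 = 0.94034
x = ρ cos φ = 1.95729 × cos(335.38°) = 1.77936
y = ρ sin φ = 1.95729 × sin(335.38°) = -0.81540

1.779 -0.815 0.940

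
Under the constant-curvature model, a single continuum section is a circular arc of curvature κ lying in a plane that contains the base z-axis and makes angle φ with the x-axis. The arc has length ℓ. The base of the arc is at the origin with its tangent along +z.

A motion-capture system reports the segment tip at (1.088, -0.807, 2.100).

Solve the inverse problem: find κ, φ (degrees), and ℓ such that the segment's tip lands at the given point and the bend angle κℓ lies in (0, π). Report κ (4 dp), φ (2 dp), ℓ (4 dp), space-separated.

ρ = √(x²+y²) = √(1.088² + -0.807²) = 1.35462
φ = atan2(y, x) mod 360° = atan2(-0.807, 1.088) = 323.4346°
|p|² = ρ² + z² = 1.35462² + 2.100² = 6.24499
κ = 2ρ / |p|² = 2×1.35462 / 6.24499 = 0.43383
θ = 2·atan2(ρ, z) = 2·atan2(1.35462, 2.100) = 1.14578 rad
ℓ = θ/κ = 1.14578/0.43383 = 2.64112

0.4338 323.43 2.6411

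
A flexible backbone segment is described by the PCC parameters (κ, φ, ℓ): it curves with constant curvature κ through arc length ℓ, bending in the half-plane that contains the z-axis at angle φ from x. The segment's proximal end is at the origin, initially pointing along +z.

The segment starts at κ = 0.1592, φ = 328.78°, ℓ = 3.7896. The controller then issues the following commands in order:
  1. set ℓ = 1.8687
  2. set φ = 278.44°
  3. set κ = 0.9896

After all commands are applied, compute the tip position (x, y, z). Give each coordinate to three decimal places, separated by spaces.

initial: κ=0.1592, φ=328.78°, ℓ=3.7896
cmd 1: set ℓ=1.8687 → (κ,φ,ℓ)=(0.1592,328.78°,1.8687) → tip=(0.2360,-0.1430,1.8413)
cmd 2: set φ=278.44° → (κ,φ,ℓ)=(0.1592,278.44°,1.8687) → tip=(0.0405,-0.2729,1.8413)
cmd 3: set κ=0.9896 → (κ,φ,ℓ)=(0.9896,278.44°,1.8687) → tip=(0.1891,-1.2743,0.9716)

0.189 -1.274 0.972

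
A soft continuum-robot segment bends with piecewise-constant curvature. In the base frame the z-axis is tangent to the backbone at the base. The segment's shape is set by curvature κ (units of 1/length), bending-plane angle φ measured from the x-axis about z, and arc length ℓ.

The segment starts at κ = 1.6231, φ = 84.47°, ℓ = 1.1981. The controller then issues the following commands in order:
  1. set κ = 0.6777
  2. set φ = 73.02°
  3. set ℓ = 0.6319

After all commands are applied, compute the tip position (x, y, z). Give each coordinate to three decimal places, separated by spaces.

initial: κ=1.6231, φ=84.47°, ℓ=1.1981
cmd 1: set κ=0.6777 → (κ,φ,ℓ)=(0.6777,84.47°,1.1981) → tip=(0.0444,0.4581,1.0707)
cmd 2: set φ=73.02° → (κ,φ,ℓ)=(0.6777,73.02°,1.1981) → tip=(0.1344,0.4402,1.0707)
cmd 3: set ℓ=0.6319 → (κ,φ,ℓ)=(0.6777,73.02°,0.6319) → tip=(0.0389,0.1274,0.6128)

0.039 0.127 0.613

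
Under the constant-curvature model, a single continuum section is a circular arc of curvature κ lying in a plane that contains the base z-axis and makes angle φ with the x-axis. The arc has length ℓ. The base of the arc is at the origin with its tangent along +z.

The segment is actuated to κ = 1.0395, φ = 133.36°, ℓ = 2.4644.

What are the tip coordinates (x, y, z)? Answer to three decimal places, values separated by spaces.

θ = κ·ℓ = 1.0395 × 2.4644 = 2.56174 rad
ρ = (1 − cos θ)/κ = (1 − -0.83655)/1.0395 = 1.76676
z = sin θ / κ = 0.54790/1.0395 = 0.52708
x = ρ cos φ = 1.76676 × cos(133.36°) = -1.21302
y = ρ sin φ = 1.76676 × sin(133.36°) = 1.28453

-1.213 1.285 0.527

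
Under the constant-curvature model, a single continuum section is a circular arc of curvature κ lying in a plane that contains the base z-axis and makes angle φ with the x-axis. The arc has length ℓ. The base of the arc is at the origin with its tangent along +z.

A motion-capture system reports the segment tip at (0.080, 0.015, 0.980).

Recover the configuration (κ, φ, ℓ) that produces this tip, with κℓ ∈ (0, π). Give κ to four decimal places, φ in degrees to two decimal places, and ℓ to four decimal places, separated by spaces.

ρ = √(x²+y²) = √(0.080² + 0.015²) = 0.08139
φ = atan2(y, x) mod 360° = atan2(0.015, 0.080) = 10.6197°
|p|² = ρ² + z² = 0.08139² + 0.980² = 0.96702
κ = 2ρ / |p|² = 2×0.08139 / 0.96702 = 0.16834
θ = 2·atan2(ρ, z) = 2·atan2(0.08139, 0.980) = 0.16573 rad
ℓ = θ/κ = 0.16573/0.16834 = 0.98450

0.1683 10.62 0.9845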